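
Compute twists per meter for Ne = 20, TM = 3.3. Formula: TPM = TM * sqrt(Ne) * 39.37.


Formula: TPM = TM * sqrt(Ne) * 39.37
Step 1: sqrt(Ne) = sqrt(20) = 4.4721
Step 2: TM * sqrt(Ne) = 3.3 * 4.4721 = 14.7579
Step 3: TPM = 14.7579 * 39.37 = 581 twists/m

581 twists/m


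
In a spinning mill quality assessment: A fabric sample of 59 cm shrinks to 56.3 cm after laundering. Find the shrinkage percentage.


Formula: Shrinkage% = ((L_before - L_after) / L_before) * 100
Step 1: Shrinkage = 59 - 56.3 = 2.7 cm
Step 2: Shrinkage% = (2.7 / 59) * 100
Step 3: Shrinkage% = 0.045763 * 100 = 4.5763% ≈ 4.6%

4.6%


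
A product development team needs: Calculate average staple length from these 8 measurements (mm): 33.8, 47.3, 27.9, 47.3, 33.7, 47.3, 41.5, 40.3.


Formula: Mean = sum of lengths / count
Sum = 33.8 + 47.3 + 27.9 + 47.3 + 33.7 + 47.3 + 41.5 + 40.3
Sum = 319.1 mm
Mean = 319.1 / 8 = 39.89 mm

39.89 mm


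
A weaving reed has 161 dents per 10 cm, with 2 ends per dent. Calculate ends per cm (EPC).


Formula: EPC = (dents per 10 cm * ends per dent) / 10
Step 1: Total ends per 10 cm = 161 * 2 = 322
Step 2: EPC = 322 / 10 = 32.2 ends/cm

32.2 ends/cm


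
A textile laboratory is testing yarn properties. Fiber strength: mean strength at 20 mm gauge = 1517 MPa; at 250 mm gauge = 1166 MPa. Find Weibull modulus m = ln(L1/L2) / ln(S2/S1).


Formula: m = ln(L1/L2) / ln(S2/S1)
Step 1: ln(L1/L2) = ln(20/250) = -2.52573
Step 2: S2/S1 = 1166/1517 = 0.76862
Step 3: ln(S2/S1) = ln(0.76862) = -0.26316
Step 4: m = -2.52573 / -0.26316 = 9.60

9.60 (Weibull m)


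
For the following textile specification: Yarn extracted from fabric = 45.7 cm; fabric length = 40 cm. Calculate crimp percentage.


Formula: Crimp% = ((L_yarn - L_fabric) / L_fabric) * 100
Step 1: Extension = 45.7 - 40 = 5.7 cm
Step 2: Crimp% = (5.7 / 40) * 100
Step 3: Crimp% = 0.1425 * 100 = 14.25% ≈ 14.3%

14.3%


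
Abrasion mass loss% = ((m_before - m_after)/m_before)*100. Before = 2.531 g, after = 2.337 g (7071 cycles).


Formula: Mass loss% = ((m_before - m_after) / m_before) * 100
Step 1: Mass loss = 2.531 - 2.337 = 0.194 g
Step 2: Ratio = 0.194 / 2.531 = 0.0766495
Step 3: Mass loss% = 0.0766495 * 100 = 7.66495% ≈ 7.66%

7.66%


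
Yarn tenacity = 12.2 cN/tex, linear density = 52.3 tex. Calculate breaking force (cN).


Formula: Breaking force = Tenacity * Linear density
F = 12.2 cN/tex * 52.3 tex
F = 638.06 cN

638.06 cN


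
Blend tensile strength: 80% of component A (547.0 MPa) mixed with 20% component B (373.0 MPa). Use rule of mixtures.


Formula: Blend property = (fraction_A * property_A) + (fraction_B * property_B)
Step 1: Contribution A = 80/100 * 547.0 MPa = 437.6 MPa
Step 2: Contribution B = 20/100 * 373.0 MPa = 74.6 MPa
Step 3: Blend tensile strength = 437.6 + 74.6 = 512.2 MPa

512.2 MPa


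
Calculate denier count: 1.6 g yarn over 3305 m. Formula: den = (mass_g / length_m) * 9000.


Formula: den = (mass_g / length_m) * 9000
Substituting: den = (1.6 / 3305) * 9000
Intermediate: 1.6 / 3305 = 0.00048411 g/m
den = 0.00048411 * 9000 = 4.4 denier

4.4 denier


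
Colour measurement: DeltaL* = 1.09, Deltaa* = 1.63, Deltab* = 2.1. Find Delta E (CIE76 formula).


Formula: Delta E = sqrt(dL*^2 + da*^2 + db*^2)
Step 1: dL*^2 = 1.09^2 = 1.1881
Step 2: da*^2 = 1.63^2 = 2.6569
Step 3: db*^2 = 2.1^2 = 4.41
Step 4: Sum = 1.1881 + 2.6569 + 4.41 = 8.255
Step 5: Delta E = sqrt(8.255) = 2.87

2.87 Delta E


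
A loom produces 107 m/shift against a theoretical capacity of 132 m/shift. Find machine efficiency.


Formula: Efficiency% = (Actual output / Theoretical output) * 100
Efficiency% = (107 / 132) * 100
Efficiency% = 0.810606 * 100 = 81.0606% ≈ 81.1%

81.1%


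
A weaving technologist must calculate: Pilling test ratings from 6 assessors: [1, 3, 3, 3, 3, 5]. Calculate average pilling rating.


Formula: Mean = sum / count
Sum = 1 + 3 + 3 + 3 + 3 + 5 = 18
Mean = 18 / 6 = 3.0

3.0


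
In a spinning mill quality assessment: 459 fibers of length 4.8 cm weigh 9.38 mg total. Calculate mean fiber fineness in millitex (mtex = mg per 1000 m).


Formula: fineness (mtex) = mass (mg) / total length (km) = (mass_mg / total_length_m) * 1000
Step 1: Convert fiber length: 4.8 cm = 0.048 m
Step 2: Total fiber length = 459 * 0.048 = 22.032 m
Step 3: Linear density = 9.38 mg / 22.032 m = 0.4257 mg/m
Step 4: fineness = 0.4257 * 1000 = 425.7 mtex

425.7 mtex


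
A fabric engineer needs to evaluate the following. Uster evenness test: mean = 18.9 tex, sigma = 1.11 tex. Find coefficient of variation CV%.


Formula: CV% = (standard deviation / mean) * 100
Step 1: Ratio = 1.11 / 18.9 = 0.05873
Step 2: CV% = 0.05873 * 100 = 5.873% ≈ 5.9%

5.9%


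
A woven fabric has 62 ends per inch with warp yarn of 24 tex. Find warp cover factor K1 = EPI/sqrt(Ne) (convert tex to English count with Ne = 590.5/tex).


Formula: K1 = EPI / sqrt(Ne), with Ne = 590.5 / tex_warp
Step 1: Ne = 590.5 / 24 = 24.604
Step 2: sqrt(Ne) = sqrt(24.604) = 4.9602
Step 3: K1 = 62 / 4.9602 = 12.5

12.5


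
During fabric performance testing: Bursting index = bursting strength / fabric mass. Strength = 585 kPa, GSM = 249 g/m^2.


Formula: Bursting Index = Bursting Strength / Fabric GSM
BI = 585 kPa / 249 g/m^2
BI = 2.349 kPa/(g/m^2)

2.349 kPa/(g/m^2)


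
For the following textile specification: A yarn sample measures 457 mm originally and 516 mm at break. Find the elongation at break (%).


Formula: Elongation (%) = ((L_break - L0) / L0) * 100
Step 1: Extension = 516 - 457 = 59 mm
Step 2: Elongation = (59 / 457) * 100
Step 3: Elongation = 0.129103 * 100 = 12.9103% ≈ 12.9%

12.9%


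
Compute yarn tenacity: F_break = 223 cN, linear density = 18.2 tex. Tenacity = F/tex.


Formula: Tenacity = Breaking force / Linear density
Tenacity = 223 cN / 18.2 tex
Tenacity = 12.25 cN/tex

12.25 cN/tex


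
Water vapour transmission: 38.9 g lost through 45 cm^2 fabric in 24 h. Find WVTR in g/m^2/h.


Formula: WVTR = mass_loss / (area * time)
Step 1: Convert area: 45 cm^2 = 0.0045 m^2
Step 2: WVTR = 38.9 g / (0.0045 m^2 * 24 h)
Step 3: WVTR = 38.9 / 0.108 = 360.2 g/m^2/h

360.2 g/m^2/h


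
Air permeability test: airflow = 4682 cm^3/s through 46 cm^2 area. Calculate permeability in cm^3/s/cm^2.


Formula: Air Permeability = Airflow / Test Area
AP = 4682 cm^3/s / 46 cm^2
AP = 101.8 cm^3/s/cm^2

101.8 cm^3/s/cm^2


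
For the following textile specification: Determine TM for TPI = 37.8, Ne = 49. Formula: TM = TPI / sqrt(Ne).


Formula: TM = TPI / sqrt(Ne)
Step 1: sqrt(Ne) = sqrt(49) = 7
Step 2: TM = 37.8 / 7 = 5.40

5.40 TM


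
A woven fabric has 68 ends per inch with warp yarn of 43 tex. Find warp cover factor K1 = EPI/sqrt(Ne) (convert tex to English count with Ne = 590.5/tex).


Formula: K1 = EPI / sqrt(Ne), with Ne = 590.5 / tex_warp
Step 1: Ne = 590.5 / 43 = 13.733
Step 2: sqrt(Ne) = sqrt(13.733) = 3.7058
Step 3: K1 = 68 / 3.7058 = 18.3

18.3


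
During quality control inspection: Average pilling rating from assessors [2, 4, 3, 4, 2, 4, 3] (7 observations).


Formula: Mean = sum / count
Sum = 2 + 4 + 3 + 4 + 2 + 4 + 3 = 22
Mean = 22 / 7 = 3.1

3.1


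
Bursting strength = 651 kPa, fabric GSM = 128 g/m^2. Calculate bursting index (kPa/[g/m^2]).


Formula: Bursting Index = Bursting Strength / Fabric GSM
BI = 651 kPa / 128 g/m^2
BI = 5.086 kPa/(g/m^2)

5.086 kPa/(g/m^2)


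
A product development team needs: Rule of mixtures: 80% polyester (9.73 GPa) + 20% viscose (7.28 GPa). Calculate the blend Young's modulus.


Formula: Blend property = (fraction_A * property_A) + (fraction_B * property_B)
Step 1: Contribution A = 80/100 * 9.73 GPa = 7.784 GPa
Step 2: Contribution B = 20/100 * 7.28 GPa = 1.456 GPa
Step 3: Blend Young's modulus = 7.784 + 1.456 = 9.24 GPa

9.24 GPa


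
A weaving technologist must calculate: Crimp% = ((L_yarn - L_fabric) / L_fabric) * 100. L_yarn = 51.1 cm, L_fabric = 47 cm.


Formula: Crimp% = ((L_yarn - L_fabric) / L_fabric) * 100
Step 1: Extension = 51.1 - 47 = 4.1 cm
Step 2: Crimp% = (4.1 / 47) * 100
Step 3: Crimp% = 0.087234 * 100 = 8.7234% ≈ 8.7%

8.7%


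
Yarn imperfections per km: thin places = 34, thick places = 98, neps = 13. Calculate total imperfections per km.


Formula: Total = thin places + thick places + neps
Total = 34 + 98 + 13
Total = 145 imperfections/km

145 imperfections/km


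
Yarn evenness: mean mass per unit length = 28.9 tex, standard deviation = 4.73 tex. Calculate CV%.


Formula: CV% = (standard deviation / mean) * 100
Step 1: Ratio = 4.73 / 28.9 = 0.163668
Step 2: CV% = 0.163668 * 100 = 16.3668% ≈ 16.4%

16.4%


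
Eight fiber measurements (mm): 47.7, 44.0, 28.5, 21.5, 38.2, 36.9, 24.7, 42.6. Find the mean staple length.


Formula: Mean = sum of lengths / count
Sum = 47.7 + 44.0 + 28.5 + 21.5 + 38.2 + 36.9 + 24.7 + 42.6
Sum = 284.1 mm
Mean = 284.1 / 8 = 35.51 mm

35.51 mm


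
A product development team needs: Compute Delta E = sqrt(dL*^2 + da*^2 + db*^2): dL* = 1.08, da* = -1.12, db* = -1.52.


Formula: Delta E = sqrt(dL*^2 + da*^2 + db*^2)
Step 1: dL*^2 = 1.08^2 = 1.1664
Step 2: da*^2 = (-1.12)^2 = 1.2544
Step 3: db*^2 = (-1.52)^2 = 2.3104
Step 4: Sum = 1.1664 + 1.2544 + 2.3104 = 4.7312
Step 5: Delta E = sqrt(4.7312) = 2.18

2.18 Delta E


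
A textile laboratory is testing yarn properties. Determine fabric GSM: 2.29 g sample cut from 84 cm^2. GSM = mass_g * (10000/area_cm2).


Formula: GSM = mass_g / area_m2
Step 1: Convert area: 84 cm^2 = 84 / 10000 = 0.0084 m^2
Step 2: GSM = 2.29 g / 0.0084 m^2 = 272.6 g/m^2

272.6 g/m^2


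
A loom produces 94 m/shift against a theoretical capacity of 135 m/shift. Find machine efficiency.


Formula: Efficiency% = (Actual output / Theoretical output) * 100
Efficiency% = (94 / 135) * 100
Efficiency% = 0.696296 * 100 = 69.6296% ≈ 69.6%

69.6%


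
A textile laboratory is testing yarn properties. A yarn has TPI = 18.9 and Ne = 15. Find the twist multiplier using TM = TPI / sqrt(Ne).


Formula: TM = TPI / sqrt(Ne)
Step 1: sqrt(Ne) = sqrt(15) = 3.873
Step 2: TM = 18.9 / 3.873 = 4.88

4.88 TM


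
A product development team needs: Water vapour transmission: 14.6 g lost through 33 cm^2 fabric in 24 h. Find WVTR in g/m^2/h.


Formula: WVTR = mass_loss / (area * time)
Step 1: Convert area: 33 cm^2 = 0.0033 m^2
Step 2: WVTR = 14.6 g / (0.0033 m^2 * 24 h)
Step 3: WVTR = 14.6 / 0.0792 = 184.3 g/m^2/h

184.3 g/m^2/h


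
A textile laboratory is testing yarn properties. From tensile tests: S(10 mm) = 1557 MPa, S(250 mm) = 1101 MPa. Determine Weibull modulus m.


Formula: m = ln(L1/L2) / ln(S2/S1)
Step 1: ln(L1/L2) = ln(10/250) = -3.21888
Step 2: S2/S1 = 1101/1557 = 0.70713
Step 3: ln(S2/S1) = ln(0.70713) = -0.34654
Step 4: m = -3.21888 / -0.34654 = 9.29

9.29 (Weibull m)


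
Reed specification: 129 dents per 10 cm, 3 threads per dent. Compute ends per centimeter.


Formula: EPC = (dents per 10 cm * ends per dent) / 10
Step 1: Total ends per 10 cm = 129 * 3 = 387
Step 2: EPC = 387 / 10 = 38.7 ends/cm

38.7 ends/cm


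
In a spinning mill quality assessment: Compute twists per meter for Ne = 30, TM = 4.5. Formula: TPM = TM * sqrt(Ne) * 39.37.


Formula: TPM = TM * sqrt(Ne) * 39.37
Step 1: sqrt(Ne) = sqrt(30) = 5.4772
Step 2: TM * sqrt(Ne) = 4.5 * 5.4772 = 24.6474
Step 3: TPM = 24.6474 * 39.37 = 970 twists/m

970 twists/m


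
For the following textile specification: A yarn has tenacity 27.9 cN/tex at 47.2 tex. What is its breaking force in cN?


Formula: Breaking force = Tenacity * Linear density
F = 27.9 cN/tex * 47.2 tex
F = 1316.88 cN

1316.88 cN


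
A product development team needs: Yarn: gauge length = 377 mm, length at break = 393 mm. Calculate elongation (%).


Formula: Elongation (%) = ((L_break - L0) / L0) * 100
Step 1: Extension = 393 - 377 = 16 mm
Step 2: Elongation = (16 / 377) * 100
Step 3: Elongation = 0.04244 * 100 = 4.244% ≈ 4.2%

4.2%


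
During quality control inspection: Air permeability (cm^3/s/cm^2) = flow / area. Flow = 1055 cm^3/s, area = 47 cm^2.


Formula: Air Permeability = Airflow / Test Area
AP = 1055 cm^3/s / 47 cm^2
AP = 22.4 cm^3/s/cm^2

22.4 cm^3/s/cm^2


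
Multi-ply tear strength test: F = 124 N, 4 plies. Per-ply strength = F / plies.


Formula: Per-ply strength = Total force / Number of plies
Per-ply = 124 N / 4
Per-ply = 31 N

31 N


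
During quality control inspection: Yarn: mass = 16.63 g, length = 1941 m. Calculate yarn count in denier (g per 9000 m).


Formula: den = (mass_g / length_m) * 9000
Substituting: den = (16.63 / 1941) * 9000
Intermediate: 16.63 / 1941 = 0.00856775 g/m
den = 0.00856775 * 9000 = 77.1 denier

77.1 denier


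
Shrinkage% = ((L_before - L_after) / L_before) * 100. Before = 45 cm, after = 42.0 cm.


Formula: Shrinkage% = ((L_before - L_after) / L_before) * 100
Step 1: Shrinkage = 45 - 42.0 = 3.0 cm
Step 2: Shrinkage% = (3.0 / 45) * 100
Step 3: Shrinkage% = 0.066667 * 100 = 6.6667% ≈ 6.7%

6.7%


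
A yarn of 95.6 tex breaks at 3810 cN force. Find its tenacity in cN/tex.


Formula: Tenacity = Breaking force / Linear density
Tenacity = 3810 cN / 95.6 tex
Tenacity = 39.85 cN/tex

39.85 cN/tex


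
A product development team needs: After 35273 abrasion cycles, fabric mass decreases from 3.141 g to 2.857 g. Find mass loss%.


Formula: Mass loss% = ((m_before - m_after) / m_before) * 100
Step 1: Mass loss = 3.141 - 2.857 = 0.284 g
Step 2: Ratio = 0.284 / 3.141 = 0.0904171
Step 3: Mass loss% = 0.0904171 * 100 = 9.04171% ≈ 9.04%

9.04%


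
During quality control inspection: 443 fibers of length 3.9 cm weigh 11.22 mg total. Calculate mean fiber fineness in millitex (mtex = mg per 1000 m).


Formula: fineness (mtex) = mass (mg) / total length (km) = (mass_mg / total_length_m) * 1000
Step 1: Convert fiber length: 3.9 cm = 0.039 m
Step 2: Total fiber length = 443 * 0.039 = 17.277 m
Step 3: Linear density = 11.22 mg / 17.277 m = 0.6494 mg/m
Step 4: fineness = 0.6494 * 1000 = 649.4 mtex

649.4 mtex


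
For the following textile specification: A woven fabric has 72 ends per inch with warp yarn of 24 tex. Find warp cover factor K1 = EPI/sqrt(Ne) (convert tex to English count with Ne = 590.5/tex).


Formula: K1 = EPI / sqrt(Ne), with Ne = 590.5 / tex_warp
Step 1: Ne = 590.5 / 24 = 24.604
Step 2: sqrt(Ne) = sqrt(24.604) = 4.9602
Step 3: K1 = 72 / 4.9602 = 14.5

14.5


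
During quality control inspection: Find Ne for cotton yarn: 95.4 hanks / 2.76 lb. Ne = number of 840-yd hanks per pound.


Formula: Ne = hanks / mass_lb
Substituting: Ne = 95.4 / 2.76
Ne = 34.6

34.6 Ne


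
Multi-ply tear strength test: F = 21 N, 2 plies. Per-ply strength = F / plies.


Formula: Per-ply strength = Total force / Number of plies
Per-ply = 21 N / 2
Per-ply = 10.5 N

10.5 N


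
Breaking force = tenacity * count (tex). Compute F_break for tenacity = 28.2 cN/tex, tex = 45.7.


Formula: Breaking force = Tenacity * Linear density
F = 28.2 cN/tex * 45.7 tex
F = 1288.74 cN

1288.74 cN


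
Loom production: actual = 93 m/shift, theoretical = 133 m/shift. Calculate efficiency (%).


Formula: Efficiency% = (Actual output / Theoretical output) * 100
Efficiency% = (93 / 133) * 100
Efficiency% = 0.699248 * 100 = 69.9248% ≈ 69.9%

69.9%


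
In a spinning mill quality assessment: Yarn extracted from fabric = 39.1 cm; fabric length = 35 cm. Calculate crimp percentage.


Formula: Crimp% = ((L_yarn - L_fabric) / L_fabric) * 100
Step 1: Extension = 39.1 - 35 = 4.1 cm
Step 2: Crimp% = (4.1 / 35) * 100
Step 3: Crimp% = 0.117143 * 100 = 11.7143% ≈ 11.7%

11.7%


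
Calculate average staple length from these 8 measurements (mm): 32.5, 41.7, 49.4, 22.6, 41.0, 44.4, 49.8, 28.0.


Formula: Mean = sum of lengths / count
Sum = 32.5 + 41.7 + 49.4 + 22.6 + 41.0 + 44.4 + 49.8 + 28.0
Sum = 309.4 mm
Mean = 309.4 / 8 = 38.68 mm

38.68 mm


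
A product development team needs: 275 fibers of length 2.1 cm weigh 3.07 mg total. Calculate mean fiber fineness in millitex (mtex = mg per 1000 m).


Formula: fineness (mtex) = mass (mg) / total length (km) = (mass_mg / total_length_m) * 1000
Step 1: Convert fiber length: 2.1 cm = 0.021 m
Step 2: Total fiber length = 275 * 0.021 = 5.775 m
Step 3: Linear density = 3.07 mg / 5.775 m = 0.5316 mg/m
Step 4: fineness = 0.5316 * 1000 = 531.6 mtex

531.6 mtex


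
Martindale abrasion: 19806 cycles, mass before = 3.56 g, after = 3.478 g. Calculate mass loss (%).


Formula: Mass loss% = ((m_before - m_after) / m_before) * 100
Step 1: Mass loss = 3.56 - 3.478 = 0.082 g
Step 2: Ratio = 0.082 / 3.56 = 0.0230337
Step 3: Mass loss% = 0.0230337 * 100 = 2.30337% ≈ 2.30%

2.30%


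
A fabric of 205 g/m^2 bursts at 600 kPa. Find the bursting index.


Formula: Bursting Index = Bursting Strength / Fabric GSM
BI = 600 kPa / 205 g/m^2
BI = 2.927 kPa/(g/m^2)

2.927 kPa/(g/m^2)


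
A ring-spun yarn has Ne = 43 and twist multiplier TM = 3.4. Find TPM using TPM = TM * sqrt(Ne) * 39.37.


Formula: TPM = TM * sqrt(Ne) * 39.37
Step 1: sqrt(Ne) = sqrt(43) = 6.5574
Step 2: TM * sqrt(Ne) = 3.4 * 6.5574 = 22.2952
Step 3: TPM = 22.2952 * 39.37 = 878 twists/m

878 twists/m


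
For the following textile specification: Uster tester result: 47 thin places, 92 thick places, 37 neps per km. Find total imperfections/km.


Formula: Total = thin places + thick places + neps
Total = 47 + 92 + 37
Total = 176 imperfections/km

176 imperfections/km


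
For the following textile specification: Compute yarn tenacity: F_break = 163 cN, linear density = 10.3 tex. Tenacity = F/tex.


Formula: Tenacity = Breaking force / Linear density
Tenacity = 163 cN / 10.3 tex
Tenacity = 15.83 cN/tex

15.83 cN/tex


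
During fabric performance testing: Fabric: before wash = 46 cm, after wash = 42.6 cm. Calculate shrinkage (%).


Formula: Shrinkage% = ((L_before - L_after) / L_before) * 100
Step 1: Shrinkage = 46 - 42.6 = 3.4 cm
Step 2: Shrinkage% = (3.4 / 46) * 100
Step 3: Shrinkage% = 0.073913 * 100 = 7.3913% ≈ 7.4%

7.4%


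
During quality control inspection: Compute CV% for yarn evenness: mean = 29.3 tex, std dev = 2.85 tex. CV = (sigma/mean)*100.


Formula: CV% = (standard deviation / mean) * 100
Step 1: Ratio = 2.85 / 29.3 = 0.09727
Step 2: CV% = 0.09727 * 100 = 9.727% ≈ 9.7%

9.7%


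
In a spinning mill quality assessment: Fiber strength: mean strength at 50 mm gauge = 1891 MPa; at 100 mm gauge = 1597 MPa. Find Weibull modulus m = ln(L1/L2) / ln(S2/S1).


Formula: m = ln(L1/L2) / ln(S2/S1)
Step 1: ln(L1/L2) = ln(50/100) = -0.69315
Step 2: S2/S1 = 1597/1891 = 0.84453
Step 3: ln(S2/S1) = ln(0.84453) = -0.16898
Step 4: m = -0.69315 / -0.16898 = 4.10

4.10 (Weibull m)


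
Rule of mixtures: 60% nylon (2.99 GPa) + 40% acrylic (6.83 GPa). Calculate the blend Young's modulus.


Formula: Blend property = (fraction_A * property_A) + (fraction_B * property_B)
Step 1: Contribution A = 60/100 * 2.99 GPa = 1.794 GPa
Step 2: Contribution B = 40/100 * 6.83 GPa = 2.732 GPa
Step 3: Blend Young's modulus = 1.794 + 2.732 = 4.526 GPa

4.526 GPa


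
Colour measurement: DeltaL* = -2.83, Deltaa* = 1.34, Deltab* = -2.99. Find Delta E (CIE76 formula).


Formula: Delta E = sqrt(dL*^2 + da*^2 + db*^2)
Step 1: dL*^2 = (-2.83)^2 = 8.0089
Step 2: da*^2 = 1.34^2 = 1.7956
Step 3: db*^2 = (-2.99)^2 = 8.9401
Step 4: Sum = 8.0089 + 1.7956 + 8.9401 = 18.7446
Step 5: Delta E = sqrt(18.7446) = 4.33

4.33 Delta E


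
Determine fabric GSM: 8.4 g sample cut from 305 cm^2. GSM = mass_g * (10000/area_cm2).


Formula: GSM = mass_g / area_m2
Step 1: Convert area: 305 cm^2 = 305 / 10000 = 0.0305 m^2
Step 2: GSM = 8.4 g / 0.0305 m^2 = 275.4 g/m^2

275.4 g/m^2


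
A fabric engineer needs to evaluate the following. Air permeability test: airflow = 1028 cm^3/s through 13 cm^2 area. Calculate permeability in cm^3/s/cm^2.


Formula: Air Permeability = Airflow / Test Area
AP = 1028 cm^3/s / 13 cm^2
AP = 79.1 cm^3/s/cm^2

79.1 cm^3/s/cm^2


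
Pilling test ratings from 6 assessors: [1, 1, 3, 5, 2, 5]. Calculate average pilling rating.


Formula: Mean = sum / count
Sum = 1 + 1 + 3 + 5 + 2 + 5 = 17
Mean = 17 / 6 = 2.8

2.8


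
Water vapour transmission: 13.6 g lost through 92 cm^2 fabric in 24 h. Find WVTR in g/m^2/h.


Formula: WVTR = mass_loss / (area * time)
Step 1: Convert area: 92 cm^2 = 0.0092 m^2
Step 2: WVTR = 13.6 g / (0.0092 m^2 * 24 h)
Step 3: WVTR = 13.6 / 0.2208 = 61.6 g/m^2/h

61.6 g/m^2/h


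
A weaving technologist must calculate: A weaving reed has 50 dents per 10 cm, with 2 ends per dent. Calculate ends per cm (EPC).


Formula: EPC = (dents per 10 cm * ends per dent) / 10
Step 1: Total ends per 10 cm = 50 * 2 = 100
Step 2: EPC = 100 / 10 = 10.0 ends/cm

10.0 ends/cm


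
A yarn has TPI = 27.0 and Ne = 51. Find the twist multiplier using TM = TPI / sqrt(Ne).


Formula: TM = TPI / sqrt(Ne)
Step 1: sqrt(Ne) = sqrt(51) = 7.1414
Step 2: TM = 27.0 / 7.1414 = 3.78

3.78 TM


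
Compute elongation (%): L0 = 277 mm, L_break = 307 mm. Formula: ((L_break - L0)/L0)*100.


Formula: Elongation (%) = ((L_break - L0) / L0) * 100
Step 1: Extension = 307 - 277 = 30 mm
Step 2: Elongation = (30 / 277) * 100
Step 3: Elongation = 0.108303 * 100 = 10.8303% ≈ 10.8%

10.8%


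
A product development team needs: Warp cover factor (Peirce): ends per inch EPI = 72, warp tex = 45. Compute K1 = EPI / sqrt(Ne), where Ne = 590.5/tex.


Formula: K1 = EPI / sqrt(Ne), with Ne = 590.5 / tex_warp
Step 1: Ne = 590.5 / 45 = 13.122
Step 2: sqrt(Ne) = sqrt(13.122) = 3.6224
Step 3: K1 = 72 / 3.6224 = 19.9

19.9


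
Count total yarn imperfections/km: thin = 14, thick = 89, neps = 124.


Formula: Total = thin places + thick places + neps
Total = 14 + 89 + 124
Total = 227 imperfections/km

227 imperfections/km


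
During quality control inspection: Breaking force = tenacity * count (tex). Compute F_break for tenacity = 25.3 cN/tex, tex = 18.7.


Formula: Breaking force = Tenacity * Linear density
F = 25.3 cN/tex * 18.7 tex
F = 473.11 cN

473.11 cN


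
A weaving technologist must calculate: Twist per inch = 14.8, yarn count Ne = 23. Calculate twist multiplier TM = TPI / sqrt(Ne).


Formula: TM = TPI / sqrt(Ne)
Step 1: sqrt(Ne) = sqrt(23) = 4.7958
Step 2: TM = 14.8 / 4.7958 = 3.09

3.09 TM


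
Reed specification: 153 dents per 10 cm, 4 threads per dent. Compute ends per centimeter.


Formula: EPC = (dents per 10 cm * ends per dent) / 10
Step 1: Total ends per 10 cm = 153 * 4 = 612
Step 2: EPC = 612 / 10 = 61.2 ends/cm

61.2 ends/cm


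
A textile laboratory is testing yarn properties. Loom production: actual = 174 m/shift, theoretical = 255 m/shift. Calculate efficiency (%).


Formula: Efficiency% = (Actual output / Theoretical output) * 100
Efficiency% = (174 / 255) * 100
Efficiency% = 0.682353 * 100 = 68.2353% ≈ 68.2%

68.2%


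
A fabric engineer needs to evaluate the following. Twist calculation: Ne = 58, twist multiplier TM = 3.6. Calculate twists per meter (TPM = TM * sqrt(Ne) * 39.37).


Formula: TPM = TM * sqrt(Ne) * 39.37
Step 1: sqrt(Ne) = sqrt(58) = 7.6158
Step 2: TM * sqrt(Ne) = 3.6 * 7.6158 = 27.4169
Step 3: TPM = 27.4169 * 39.37 = 1079 twists/m

1079 twists/m


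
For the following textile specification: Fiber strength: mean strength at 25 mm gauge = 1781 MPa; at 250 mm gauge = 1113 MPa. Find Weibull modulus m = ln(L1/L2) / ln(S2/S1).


Formula: m = ln(L1/L2) / ln(S2/S1)
Step 1: ln(L1/L2) = ln(25/250) = -2.30259
Step 2: S2/S1 = 1113/1781 = 0.62493
Step 3: ln(S2/S1) = ln(0.62493) = -0.47012
Step 4: m = -2.30259 / -0.47012 = 4.90

4.90 (Weibull m)


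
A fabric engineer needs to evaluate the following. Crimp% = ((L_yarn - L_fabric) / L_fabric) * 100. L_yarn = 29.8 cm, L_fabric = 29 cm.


Formula: Crimp% = ((L_yarn - L_fabric) / L_fabric) * 100
Step 1: Extension = 29.8 - 29 = 0.8 cm
Step 2: Crimp% = (0.8 / 29) * 100
Step 3: Crimp% = 0.027586 * 100 = 2.7586% ≈ 2.8%

2.8%


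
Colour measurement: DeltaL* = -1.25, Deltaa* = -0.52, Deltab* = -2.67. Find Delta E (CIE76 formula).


Formula: Delta E = sqrt(dL*^2 + da*^2 + db*^2)
Step 1: dL*^2 = (-1.25)^2 = 1.5625
Step 2: da*^2 = (-0.52)^2 = 0.2704
Step 3: db*^2 = (-2.67)^2 = 7.1289
Step 4: Sum = 1.5625 + 0.2704 + 7.1289 = 8.9618
Step 5: Delta E = sqrt(8.9618) = 2.99

2.99 Delta E


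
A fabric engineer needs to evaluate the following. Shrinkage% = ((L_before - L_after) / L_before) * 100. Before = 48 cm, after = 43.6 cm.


Formula: Shrinkage% = ((L_before - L_after) / L_before) * 100
Step 1: Shrinkage = 48 - 43.6 = 4.4 cm
Step 2: Shrinkage% = (4.4 / 48) * 100
Step 3: Shrinkage% = 0.091667 * 100 = 9.1667% ≈ 9.2%

9.2%


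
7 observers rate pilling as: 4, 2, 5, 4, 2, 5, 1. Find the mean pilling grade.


Formula: Mean = sum / count
Sum = 4 + 2 + 5 + 4 + 2 + 5 + 1 = 23
Mean = 23 / 7 = 3.3

3.3


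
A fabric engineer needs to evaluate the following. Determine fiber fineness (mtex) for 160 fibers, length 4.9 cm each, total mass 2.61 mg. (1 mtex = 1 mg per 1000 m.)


Formula: fineness (mtex) = mass (mg) / total length (km) = (mass_mg / total_length_m) * 1000
Step 1: Convert fiber length: 4.9 cm = 0.049 m
Step 2: Total fiber length = 160 * 0.049 = 7.84 m
Step 3: Linear density = 2.61 mg / 7.84 m = 0.3329 mg/m
Step 4: fineness = 0.3329 * 1000 = 332.9 mtex

332.9 mtex


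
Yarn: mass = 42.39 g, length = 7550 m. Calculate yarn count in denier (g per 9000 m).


Formula: den = (mass_g / length_m) * 9000
Substituting: den = (42.39 / 7550) * 9000
Intermediate: 42.39 / 7550 = 0.00561457 g/m
den = 0.00561457 * 9000 = 50.5 denier

50.5 denier


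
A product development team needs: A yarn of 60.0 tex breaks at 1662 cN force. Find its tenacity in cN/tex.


Formula: Tenacity = Breaking force / Linear density
Tenacity = 1662 cN / 60.0 tex
Tenacity = 27.70 cN/tex

27.70 cN/tex


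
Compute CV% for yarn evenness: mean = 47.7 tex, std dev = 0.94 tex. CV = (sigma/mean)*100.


Formula: CV% = (standard deviation / mean) * 100
Step 1: Ratio = 0.94 / 47.7 = 0.019706
Step 2: CV% = 0.019706 * 100 = 1.9706% ≈ 2.0%

2.0%


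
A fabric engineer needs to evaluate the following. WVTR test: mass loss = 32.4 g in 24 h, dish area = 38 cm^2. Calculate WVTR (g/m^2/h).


Formula: WVTR = mass_loss / (area * time)
Step 1: Convert area: 38 cm^2 = 0.0038 m^2
Step 2: WVTR = 32.4 g / (0.0038 m^2 * 24 h)
Step 3: WVTR = 32.4 / 0.0912 = 355.3 g/m^2/h

355.3 g/m^2/h


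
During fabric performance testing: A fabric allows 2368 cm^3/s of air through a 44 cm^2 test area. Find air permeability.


Formula: Air Permeability = Airflow / Test Area
AP = 2368 cm^3/s / 44 cm^2
AP = 53.8 cm^3/s/cm^2

53.8 cm^3/s/cm^2


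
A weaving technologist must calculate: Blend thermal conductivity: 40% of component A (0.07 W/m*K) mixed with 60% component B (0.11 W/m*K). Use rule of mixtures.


Formula: Blend property = (fraction_A * property_A) + (fraction_B * property_B)
Step 1: Contribution A = 40/100 * 0.07 W/m*K = 0.028 W/m*K
Step 2: Contribution B = 60/100 * 0.11 W/m*K = 0.066 W/m*K
Step 3: Blend thermal conductivity = 0.028 + 0.066 = 0.094 W/m*K

0.094 W/m*K


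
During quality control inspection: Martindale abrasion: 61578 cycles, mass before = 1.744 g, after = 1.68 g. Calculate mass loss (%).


Formula: Mass loss% = ((m_before - m_after) / m_before) * 100
Step 1: Mass loss = 1.744 - 1.68 = 0.064 g
Step 2: Ratio = 0.064 / 1.744 = 0.0366972
Step 3: Mass loss% = 0.0366972 * 100 = 3.66972% ≈ 3.67%

3.67%


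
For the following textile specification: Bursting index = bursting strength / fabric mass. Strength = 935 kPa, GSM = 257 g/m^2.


Formula: Bursting Index = Bursting Strength / Fabric GSM
BI = 935 kPa / 257 g/m^2
BI = 3.638 kPa/(g/m^2)

3.638 kPa/(g/m^2)


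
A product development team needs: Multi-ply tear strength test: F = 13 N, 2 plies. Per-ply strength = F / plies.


Formula: Per-ply strength = Total force / Number of plies
Per-ply = 13 N / 2
Per-ply = 6.5 N

6.5 N


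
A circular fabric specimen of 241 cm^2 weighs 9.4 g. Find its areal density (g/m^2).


Formula: GSM = mass_g / area_m2
Step 1: Convert area: 241 cm^2 = 241 / 10000 = 0.0241 m^2
Step 2: GSM = 9.4 g / 0.0241 m^2 = 390.0 g/m^2

390.0 g/m^2


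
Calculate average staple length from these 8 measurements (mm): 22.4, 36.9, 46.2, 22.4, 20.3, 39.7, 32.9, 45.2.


Formula: Mean = sum of lengths / count
Sum = 22.4 + 36.9 + 46.2 + 22.4 + 20.3 + 39.7 + 32.9 + 45.2
Sum = 266.0 mm
Mean = 266.0 / 8 = 33.25 mm

33.25 mm


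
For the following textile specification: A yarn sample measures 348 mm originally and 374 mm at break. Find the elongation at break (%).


Formula: Elongation (%) = ((L_break - L0) / L0) * 100
Step 1: Extension = 374 - 348 = 26 mm
Step 2: Elongation = (26 / 348) * 100
Step 3: Elongation = 0.074713 * 100 = 7.4713% ≈ 7.5%

7.5%


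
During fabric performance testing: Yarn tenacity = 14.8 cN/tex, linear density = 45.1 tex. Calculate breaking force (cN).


Formula: Breaking force = Tenacity * Linear density
F = 14.8 cN/tex * 45.1 tex
F = 667.48 cN

667.48 cN


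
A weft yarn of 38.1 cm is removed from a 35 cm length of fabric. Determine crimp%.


Formula: Crimp% = ((L_yarn - L_fabric) / L_fabric) * 100
Step 1: Extension = 38.1 - 35 = 3.1 cm
Step 2: Crimp% = (3.1 / 35) * 100
Step 3: Crimp% = 0.088571 * 100 = 8.8571% ≈ 8.9%

8.9%


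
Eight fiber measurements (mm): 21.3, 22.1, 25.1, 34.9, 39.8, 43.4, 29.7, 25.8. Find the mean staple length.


Formula: Mean = sum of lengths / count
Sum = 21.3 + 22.1 + 25.1 + 34.9 + 39.8 + 43.4 + 29.7 + 25.8
Sum = 242.1 mm
Mean = 242.1 / 8 = 30.26 mm

30.26 mm


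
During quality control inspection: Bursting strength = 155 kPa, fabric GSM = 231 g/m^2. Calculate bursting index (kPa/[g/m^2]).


Formula: Bursting Index = Bursting Strength / Fabric GSM
BI = 155 kPa / 231 g/m^2
BI = 0.671 kPa/(g/m^2)

0.671 kPa/(g/m^2)


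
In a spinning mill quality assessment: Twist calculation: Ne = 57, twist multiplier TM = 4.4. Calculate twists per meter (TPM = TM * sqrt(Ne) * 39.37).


Formula: TPM = TM * sqrt(Ne) * 39.37
Step 1: sqrt(Ne) = sqrt(57) = 7.5498
Step 2: TM * sqrt(Ne) = 4.4 * 7.5498 = 33.2191
Step 3: TPM = 33.2191 * 39.37 = 1308 twists/m

1308 twists/m


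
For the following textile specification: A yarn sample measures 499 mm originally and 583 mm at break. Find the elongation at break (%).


Formula: Elongation (%) = ((L_break - L0) / L0) * 100
Step 1: Extension = 583 - 499 = 84 mm
Step 2: Elongation = (84 / 499) * 100
Step 3: Elongation = 0.168337 * 100 = 16.8337% ≈ 16.8%

16.8%


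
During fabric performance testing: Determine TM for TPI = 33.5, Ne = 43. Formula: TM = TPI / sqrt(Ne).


Formula: TM = TPI / sqrt(Ne)
Step 1: sqrt(Ne) = sqrt(43) = 6.5574
Step 2: TM = 33.5 / 6.5574 = 5.11

5.11 TM


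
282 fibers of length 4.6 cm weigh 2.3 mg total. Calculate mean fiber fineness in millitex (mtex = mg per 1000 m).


Formula: fineness (mtex) = mass (mg) / total length (km) = (mass_mg / total_length_m) * 1000
Step 1: Convert fiber length: 4.6 cm = 0.046 m
Step 2: Total fiber length = 282 * 0.046 = 12.972 m
Step 3: Linear density = 2.3 mg / 12.972 m = 0.1773 mg/m
Step 4: fineness = 0.1773 * 1000 = 177.3 mtex

177.3 mtex


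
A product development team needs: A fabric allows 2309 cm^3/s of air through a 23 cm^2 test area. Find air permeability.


Formula: Air Permeability = Airflow / Test Area
AP = 2309 cm^3/s / 23 cm^2
AP = 100.4 cm^3/s/cm^2

100.4 cm^3/s/cm^2


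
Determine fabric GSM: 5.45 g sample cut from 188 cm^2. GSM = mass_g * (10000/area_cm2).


Formula: GSM = mass_g / area_m2
Step 1: Convert area: 188 cm^2 = 188 / 10000 = 0.0188 m^2
Step 2: GSM = 5.45 g / 0.0188 m^2 = 289.9 g/m^2

289.9 g/m^2


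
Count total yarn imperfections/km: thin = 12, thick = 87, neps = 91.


Formula: Total = thin places + thick places + neps
Total = 12 + 87 + 91
Total = 190 imperfections/km

190 imperfections/km


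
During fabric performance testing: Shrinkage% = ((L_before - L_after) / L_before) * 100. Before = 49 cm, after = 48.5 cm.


Formula: Shrinkage% = ((L_before - L_after) / L_before) * 100
Step 1: Shrinkage = 49 - 48.5 = 0.5 cm
Step 2: Shrinkage% = (0.5 / 49) * 100
Step 3: Shrinkage% = 0.010204 * 100 = 1.0204% ≈ 1.0%

1.0%


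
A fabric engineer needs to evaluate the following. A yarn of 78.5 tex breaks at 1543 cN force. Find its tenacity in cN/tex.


Formula: Tenacity = Breaking force / Linear density
Tenacity = 1543 cN / 78.5 tex
Tenacity = 19.66 cN/tex

19.66 cN/tex


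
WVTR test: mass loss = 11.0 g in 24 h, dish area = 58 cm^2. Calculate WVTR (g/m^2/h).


Formula: WVTR = mass_loss / (area * time)
Step 1: Convert area: 58 cm^2 = 0.0058 m^2
Step 2: WVTR = 11.0 g / (0.0058 m^2 * 24 h)
Step 3: WVTR = 11.0 / 0.1392 = 79.0 g/m^2/h

79.0 g/m^2/h


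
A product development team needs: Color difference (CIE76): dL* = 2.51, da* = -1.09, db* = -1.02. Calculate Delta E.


Formula: Delta E = sqrt(dL*^2 + da*^2 + db*^2)
Step 1: dL*^2 = 2.51^2 = 6.3001
Step 2: da*^2 = (-1.09)^2 = 1.1881
Step 3: db*^2 = (-1.02)^2 = 1.0404
Step 4: Sum = 6.3001 + 1.1881 + 1.0404 = 8.5286
Step 5: Delta E = sqrt(8.5286) = 2.92

2.92 Delta E


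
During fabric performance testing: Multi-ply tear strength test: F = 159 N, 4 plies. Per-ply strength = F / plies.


Formula: Per-ply strength = Total force / Number of plies
Per-ply = 159 N / 4
Per-ply = 39.75 N

39.75 N


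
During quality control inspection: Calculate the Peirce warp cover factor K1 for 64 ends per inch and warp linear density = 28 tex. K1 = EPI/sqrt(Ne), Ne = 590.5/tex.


Formula: K1 = EPI / sqrt(Ne), with Ne = 590.5 / tex_warp
Step 1: Ne = 590.5 / 28 = 21.089
Step 2: sqrt(Ne) = sqrt(21.089) = 4.5923
Step 3: K1 = 64 / 4.5923 = 13.9

13.9


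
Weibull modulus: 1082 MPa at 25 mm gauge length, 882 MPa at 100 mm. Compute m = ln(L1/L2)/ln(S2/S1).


Formula: m = ln(L1/L2) / ln(S2/S1)
Step 1: ln(L1/L2) = ln(25/100) = -1.38629
Step 2: S2/S1 = 882/1082 = 0.81516
Step 3: ln(S2/S1) = ln(0.81516) = -0.20437
Step 4: m = -1.38629 / -0.20437 = 6.78

6.78 (Weibull m)


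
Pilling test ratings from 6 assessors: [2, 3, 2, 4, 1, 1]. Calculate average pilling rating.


Formula: Mean = sum / count
Sum = 2 + 3 + 2 + 4 + 1 + 1 = 13
Mean = 13 / 6 = 2.2

2.2


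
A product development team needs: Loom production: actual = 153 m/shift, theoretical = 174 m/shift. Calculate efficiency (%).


Formula: Efficiency% = (Actual output / Theoretical output) * 100
Efficiency% = (153 / 174) * 100
Efficiency% = 0.87931 * 100 = 87.931% ≈ 87.9%

87.9%


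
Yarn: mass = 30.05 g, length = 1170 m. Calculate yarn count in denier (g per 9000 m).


Formula: den = (mass_g / length_m) * 9000
Substituting: den = (30.05 / 1170) * 9000
Intermediate: 30.05 / 1170 = 0.02568376 g/m
den = 0.02568376 * 9000 = 231.2 denier

231.2 denier


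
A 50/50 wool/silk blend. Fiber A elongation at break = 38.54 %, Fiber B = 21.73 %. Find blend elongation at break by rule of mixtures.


Formula: Blend property = (fraction_A * property_A) + (fraction_B * property_B)
Step 1: Contribution A = 50/100 * 38.54 % = 19.27 %
Step 2: Contribution B = 50/100 * 21.73 % = 10.865 %
Step 3: Blend elongation at break = 19.27 + 10.865 = 30.135 %

30.135 %


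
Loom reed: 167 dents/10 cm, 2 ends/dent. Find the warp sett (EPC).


Formula: EPC = (dents per 10 cm * ends per dent) / 10
Step 1: Total ends per 10 cm = 167 * 2 = 334
Step 2: EPC = 334 / 10 = 33.4 ends/cm

33.4 ends/cm


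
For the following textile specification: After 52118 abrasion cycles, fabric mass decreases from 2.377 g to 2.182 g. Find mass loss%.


Formula: Mass loss% = ((m_before - m_after) / m_before) * 100
Step 1: Mass loss = 2.377 - 2.182 = 0.195 g
Step 2: Ratio = 0.195 / 2.377 = 0.0820362
Step 3: Mass loss% = 0.0820362 * 100 = 8.20362% ≈ 8.20%

8.20%


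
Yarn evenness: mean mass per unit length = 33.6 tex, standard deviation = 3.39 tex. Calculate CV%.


Formula: CV% = (standard deviation / mean) * 100
Step 1: Ratio = 3.39 / 33.6 = 0.100893
Step 2: CV% = 0.100893 * 100 = 10.0893% ≈ 10.1%

10.1%


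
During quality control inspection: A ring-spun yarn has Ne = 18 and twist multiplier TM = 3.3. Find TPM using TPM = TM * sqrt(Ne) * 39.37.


Formula: TPM = TM * sqrt(Ne) * 39.37
Step 1: sqrt(Ne) = sqrt(18) = 4.2426
Step 2: TM * sqrt(Ne) = 3.3 * 4.2426 = 14.0006
Step 3: TPM = 14.0006 * 39.37 = 551 twists/m

551 twists/m


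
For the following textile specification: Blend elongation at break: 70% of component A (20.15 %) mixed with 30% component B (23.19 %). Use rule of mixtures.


Formula: Blend property = (fraction_A * property_A) + (fraction_B * property_B)
Step 1: Contribution A = 70/100 * 20.15 % = 14.105 %
Step 2: Contribution B = 30/100 * 23.19 % = 6.957 %
Step 3: Blend elongation at break = 14.105 + 6.957 = 21.062 %

21.062 %


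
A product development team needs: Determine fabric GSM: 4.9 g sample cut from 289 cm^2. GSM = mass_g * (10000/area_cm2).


Formula: GSM = mass_g / area_m2
Step 1: Convert area: 289 cm^2 = 289 / 10000 = 0.0289 m^2
Step 2: GSM = 4.9 g / 0.0289 m^2 = 169.6 g/m^2

169.6 g/m^2


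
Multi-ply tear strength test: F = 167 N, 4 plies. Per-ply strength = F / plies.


Formula: Per-ply strength = Total force / Number of plies
Per-ply = 167 N / 4
Per-ply = 41.75 N

41.75 N


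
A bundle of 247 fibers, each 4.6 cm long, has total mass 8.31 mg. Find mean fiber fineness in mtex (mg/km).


Formula: fineness (mtex) = mass (mg) / total length (km) = (mass_mg / total_length_m) * 1000
Step 1: Convert fiber length: 4.6 cm = 0.046 m
Step 2: Total fiber length = 247 * 0.046 = 11.362 m
Step 3: Linear density = 8.31 mg / 11.362 m = 0.7314 mg/m
Step 4: fineness = 0.7314 * 1000 = 731.4 mtex

731.4 mtex


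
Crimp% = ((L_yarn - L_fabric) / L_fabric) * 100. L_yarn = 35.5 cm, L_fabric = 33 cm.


Formula: Crimp% = ((L_yarn - L_fabric) / L_fabric) * 100
Step 1: Extension = 35.5 - 33 = 2.5 cm
Step 2: Crimp% = (2.5 / 33) * 100
Step 3: Crimp% = 0.075758 * 100 = 7.5758% ≈ 7.6%

7.6%


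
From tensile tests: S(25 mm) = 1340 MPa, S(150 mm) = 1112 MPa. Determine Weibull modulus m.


Formula: m = ln(L1/L2) / ln(S2/S1)
Step 1: ln(L1/L2) = ln(25/150) = -1.79176
Step 2: S2/S1 = 1112/1340 = 0.82985
Step 3: ln(S2/S1) = ln(0.82985) = -0.18651
Step 4: m = -1.79176 / -0.18651 = 9.61

9.61 (Weibull m)


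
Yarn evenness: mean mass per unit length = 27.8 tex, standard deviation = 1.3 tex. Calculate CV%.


Formula: CV% = (standard deviation / mean) * 100
Step 1: Ratio = 1.3 / 27.8 = 0.046763
Step 2: CV% = 0.046763 * 100 = 4.6763% ≈ 4.7%

4.7%


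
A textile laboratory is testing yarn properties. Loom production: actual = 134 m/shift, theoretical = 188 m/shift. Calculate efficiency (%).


Formula: Efficiency% = (Actual output / Theoretical output) * 100
Efficiency% = (134 / 188) * 100
Efficiency% = 0.712766 * 100 = 71.2766% ≈ 71.3%

71.3%


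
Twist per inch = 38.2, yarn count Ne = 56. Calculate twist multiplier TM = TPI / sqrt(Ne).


Formula: TM = TPI / sqrt(Ne)
Step 1: sqrt(Ne) = sqrt(56) = 7.4833
Step 2: TM = 38.2 / 7.4833 = 5.10

5.10 TM


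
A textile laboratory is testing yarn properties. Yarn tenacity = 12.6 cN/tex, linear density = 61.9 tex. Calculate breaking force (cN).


Formula: Breaking force = Tenacity * Linear density
F = 12.6 cN/tex * 61.9 tex
F = 779.94 cN

779.94 cN


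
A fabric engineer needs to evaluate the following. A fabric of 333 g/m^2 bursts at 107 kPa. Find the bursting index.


Formula: Bursting Index = Bursting Strength / Fabric GSM
BI = 107 kPa / 333 g/m^2
BI = 0.321 kPa/(g/m^2)

0.321 kPa/(g/m^2)


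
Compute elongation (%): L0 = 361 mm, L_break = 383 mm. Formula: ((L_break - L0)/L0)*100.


Formula: Elongation (%) = ((L_break - L0) / L0) * 100
Step 1: Extension = 383 - 361 = 22 mm
Step 2: Elongation = (22 / 361) * 100
Step 3: Elongation = 0.060942 * 100 = 6.0942% ≈ 6.1%

6.1%
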